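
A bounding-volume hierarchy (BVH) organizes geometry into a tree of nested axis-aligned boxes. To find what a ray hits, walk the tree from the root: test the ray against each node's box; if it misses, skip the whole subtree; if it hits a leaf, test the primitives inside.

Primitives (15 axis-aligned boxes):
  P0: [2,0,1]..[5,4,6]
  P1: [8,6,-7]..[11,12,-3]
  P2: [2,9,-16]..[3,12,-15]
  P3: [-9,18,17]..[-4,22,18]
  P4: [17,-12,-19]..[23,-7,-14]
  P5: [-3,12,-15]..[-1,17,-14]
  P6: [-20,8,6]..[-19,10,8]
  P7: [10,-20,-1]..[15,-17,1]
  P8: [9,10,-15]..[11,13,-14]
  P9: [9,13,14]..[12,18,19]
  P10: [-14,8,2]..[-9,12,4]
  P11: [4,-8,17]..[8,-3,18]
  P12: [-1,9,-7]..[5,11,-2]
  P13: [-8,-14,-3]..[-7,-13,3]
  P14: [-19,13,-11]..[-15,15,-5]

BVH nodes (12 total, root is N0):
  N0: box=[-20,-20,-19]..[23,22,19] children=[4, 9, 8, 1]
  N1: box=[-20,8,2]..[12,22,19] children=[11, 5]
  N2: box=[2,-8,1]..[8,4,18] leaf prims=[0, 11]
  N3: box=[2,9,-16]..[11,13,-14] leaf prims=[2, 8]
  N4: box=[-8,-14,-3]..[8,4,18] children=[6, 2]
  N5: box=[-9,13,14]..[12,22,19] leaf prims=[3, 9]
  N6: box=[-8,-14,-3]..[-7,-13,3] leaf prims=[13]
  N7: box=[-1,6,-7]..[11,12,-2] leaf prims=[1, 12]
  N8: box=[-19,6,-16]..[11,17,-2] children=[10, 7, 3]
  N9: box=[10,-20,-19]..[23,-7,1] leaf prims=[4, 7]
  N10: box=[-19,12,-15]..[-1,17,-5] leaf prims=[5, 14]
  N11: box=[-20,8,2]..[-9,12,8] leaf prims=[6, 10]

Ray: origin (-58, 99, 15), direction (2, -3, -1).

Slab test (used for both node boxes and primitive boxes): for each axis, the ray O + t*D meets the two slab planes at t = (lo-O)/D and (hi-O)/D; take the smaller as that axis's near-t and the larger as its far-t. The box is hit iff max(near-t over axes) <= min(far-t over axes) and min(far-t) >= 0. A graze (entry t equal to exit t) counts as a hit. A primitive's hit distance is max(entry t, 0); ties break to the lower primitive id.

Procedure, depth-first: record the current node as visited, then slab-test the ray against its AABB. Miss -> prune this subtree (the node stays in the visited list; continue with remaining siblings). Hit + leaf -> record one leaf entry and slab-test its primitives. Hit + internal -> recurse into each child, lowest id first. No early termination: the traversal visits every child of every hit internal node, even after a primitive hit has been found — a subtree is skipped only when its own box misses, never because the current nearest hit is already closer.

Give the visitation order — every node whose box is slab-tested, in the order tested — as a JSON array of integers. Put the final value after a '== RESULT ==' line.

Walk:
N0 x:[19,81/2] y:[77/3,119/3] z:[-4,34] -> hit [77/3,34], descend [1, 4, 8, 9]
  N1 x:[19,35] y:[77/3,91/3] z:[-4,13] -> miss, prune
  N4 x:[25,33] y:[95/3,113/3] z:[-3,18] -> miss, prune
  N8 x:[39/2,69/2] y:[82/3,31] z:[17,31] -> hit [82/3,31], descend [3, 7, 10]
    N3 x:[30,69/2] y:[86/3,30] z:[29,31] -> hit [30,30] leaf, test {P2@t=30, P8(miss)}
    N7 x:[57/2,69/2] y:[29,31] z:[17,22] -> miss, prune
    N10 x:[39/2,57/2] y:[82/3,29] z:[20,30] -> hit [82/3,57/2] leaf, test {P5(miss), P14(miss)}
  N9 x:[34,81/2] y:[106/3,119/3] z:[14,34] -> miss, prune

8 AABB tests over nodes [0, 1, 4, 8, 3, 7, 10, 9]; 2 leaves entered; closest P2.

== RESULT ==
[0, 1, 4, 8, 3, 7, 10, 9]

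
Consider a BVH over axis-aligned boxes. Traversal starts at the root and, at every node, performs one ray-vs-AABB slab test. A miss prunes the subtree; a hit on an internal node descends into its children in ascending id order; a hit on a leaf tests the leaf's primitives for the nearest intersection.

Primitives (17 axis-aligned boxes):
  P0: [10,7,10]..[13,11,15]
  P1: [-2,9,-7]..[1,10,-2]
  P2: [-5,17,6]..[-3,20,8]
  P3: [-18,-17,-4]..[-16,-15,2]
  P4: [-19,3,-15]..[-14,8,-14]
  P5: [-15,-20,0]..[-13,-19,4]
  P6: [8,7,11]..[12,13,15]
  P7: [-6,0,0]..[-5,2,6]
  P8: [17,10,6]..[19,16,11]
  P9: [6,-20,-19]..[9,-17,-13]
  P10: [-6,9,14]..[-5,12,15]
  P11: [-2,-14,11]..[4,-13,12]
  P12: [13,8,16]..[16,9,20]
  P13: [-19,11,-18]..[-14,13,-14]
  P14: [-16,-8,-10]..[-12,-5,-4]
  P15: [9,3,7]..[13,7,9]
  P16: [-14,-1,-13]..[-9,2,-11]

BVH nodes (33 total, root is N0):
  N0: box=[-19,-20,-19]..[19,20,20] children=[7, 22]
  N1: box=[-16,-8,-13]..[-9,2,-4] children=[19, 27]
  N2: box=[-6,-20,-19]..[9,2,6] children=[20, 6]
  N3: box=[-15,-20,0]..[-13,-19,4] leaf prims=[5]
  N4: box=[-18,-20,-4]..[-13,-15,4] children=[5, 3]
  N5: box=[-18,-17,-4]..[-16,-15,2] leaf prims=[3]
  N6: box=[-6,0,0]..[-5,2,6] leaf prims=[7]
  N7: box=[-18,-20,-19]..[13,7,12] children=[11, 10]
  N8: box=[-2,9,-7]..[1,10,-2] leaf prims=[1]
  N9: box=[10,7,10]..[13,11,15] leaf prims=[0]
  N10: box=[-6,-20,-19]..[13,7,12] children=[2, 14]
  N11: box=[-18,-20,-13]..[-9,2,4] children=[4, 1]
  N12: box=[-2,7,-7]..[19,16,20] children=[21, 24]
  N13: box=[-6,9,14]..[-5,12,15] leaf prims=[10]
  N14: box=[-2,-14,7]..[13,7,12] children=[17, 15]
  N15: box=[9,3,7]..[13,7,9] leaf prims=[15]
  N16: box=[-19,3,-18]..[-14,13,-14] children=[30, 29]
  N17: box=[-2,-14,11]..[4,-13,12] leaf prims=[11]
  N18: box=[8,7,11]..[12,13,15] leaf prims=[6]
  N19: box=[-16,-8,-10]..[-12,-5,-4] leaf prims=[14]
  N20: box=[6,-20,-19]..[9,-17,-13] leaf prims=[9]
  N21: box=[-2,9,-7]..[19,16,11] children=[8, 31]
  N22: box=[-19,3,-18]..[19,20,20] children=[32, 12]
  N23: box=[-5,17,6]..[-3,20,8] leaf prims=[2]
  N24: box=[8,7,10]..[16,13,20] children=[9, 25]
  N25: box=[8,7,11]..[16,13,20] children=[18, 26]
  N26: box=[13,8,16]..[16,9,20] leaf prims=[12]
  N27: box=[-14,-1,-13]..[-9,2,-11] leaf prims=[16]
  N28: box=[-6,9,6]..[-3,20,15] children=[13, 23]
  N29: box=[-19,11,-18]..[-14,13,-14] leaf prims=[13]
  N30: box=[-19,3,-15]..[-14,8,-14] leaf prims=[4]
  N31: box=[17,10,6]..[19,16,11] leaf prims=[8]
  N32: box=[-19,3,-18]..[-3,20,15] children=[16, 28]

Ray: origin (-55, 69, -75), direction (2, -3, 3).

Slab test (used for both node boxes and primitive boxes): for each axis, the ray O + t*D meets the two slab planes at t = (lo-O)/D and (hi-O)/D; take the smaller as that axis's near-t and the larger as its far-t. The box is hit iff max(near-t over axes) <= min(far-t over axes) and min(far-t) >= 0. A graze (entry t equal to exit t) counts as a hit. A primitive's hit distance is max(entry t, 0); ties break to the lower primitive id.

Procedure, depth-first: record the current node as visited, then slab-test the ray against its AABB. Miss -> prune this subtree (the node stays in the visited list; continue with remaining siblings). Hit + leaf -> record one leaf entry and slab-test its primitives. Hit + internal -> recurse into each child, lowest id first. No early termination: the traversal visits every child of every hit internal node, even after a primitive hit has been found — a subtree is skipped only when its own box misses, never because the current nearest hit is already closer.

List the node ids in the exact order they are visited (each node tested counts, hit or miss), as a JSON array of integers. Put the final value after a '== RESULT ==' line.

Walk:
N0 x:[18,37] y:[49/3,89/3] z:[56/3,95/3] -> hit [56/3,89/3], descend [7, 22]
  N7 x:[37/2,34] y:[62/3,89/3] z:[56/3,29] -> hit [62/3,29], descend [10, 11]
    N10 x:[49/2,34] y:[62/3,89/3] z:[56/3,29] -> hit [49/2,29], descend [2, 14]
      N2 x:[49/2,32] y:[67/3,89/3] z:[56/3,27] -> hit [49/2,27], descend [6, 20]
        N6 x:[49/2,25] y:[67/3,23] z:[25,27] -> miss, prune
        N20 x:[61/2,32] y:[86/3,89/3] z:[56/3,62/3] -> miss, prune
      N14 x:[53/2,34] y:[62/3,83/3] z:[82/3,29] -> hit [82/3,83/3], descend [15, 17]
        N15 x:[32,34] y:[62/3,22] z:[82/3,28] -> miss, prune
        N17 x:[53/2,59/2] y:[82/3,83/3] z:[86/3,29] -> miss, prune
    N11 x:[37/2,23] y:[67/3,89/3] z:[62/3,79/3] -> hit [67/3,23], descend [1, 4]
      N1 x:[39/2,23] y:[67/3,77/3] z:[62/3,71/3] -> hit [67/3,23], descend [19, 27]
        N19 x:[39/2,43/2] y:[74/3,77/3] z:[65/3,71/3] -> miss, prune
        N27 x:[41/2,23] y:[67/3,70/3] z:[62/3,64/3] -> miss, prune
      N4 x:[37/2,21] y:[28,89/3] z:[71/3,79/3] -> miss, prune
  N22 x:[18,37] y:[49/3,22] z:[19,95/3] -> hit [19,22], descend [12, 32]
    N12 x:[53/2,37] y:[53/3,62/3] z:[68/3,95/3] -> miss, prune
    N32 x:[18,26] y:[49/3,22] z:[19,30] -> hit [19,22], descend [16, 28]
      N16 x:[18,41/2] y:[56/3,22] z:[19,61/3] -> hit [19,61/3], descend [29, 30]
        N29 x:[18,41/2] y:[56/3,58/3] z:[19,61/3] -> hit [19,58/3] leaf, test {P13@t=19}
        N30 x:[18,41/2] y:[61/3,22] z:[20,61/3] -> hit [61/3,61/3] leaf, test {P4@t=61/3}
      N28 x:[49/2,26] y:[49/3,20] z:[27,30] -> miss, prune

Summary -> nodes [0, 7, 10, 2, 6, 20, 14, 15, 17, 11, 1, 19, 27, 4, 22, 12, 32, 16, 29, 30, 28]; box-tests=21; leaf-entries=2; first=P13

== RESULT ==
[0, 7, 10, 2, 6, 20, 14, 15, 17, 11, 1, 19, 27, 4, 22, 12, 32, 16, 29, 30, 28]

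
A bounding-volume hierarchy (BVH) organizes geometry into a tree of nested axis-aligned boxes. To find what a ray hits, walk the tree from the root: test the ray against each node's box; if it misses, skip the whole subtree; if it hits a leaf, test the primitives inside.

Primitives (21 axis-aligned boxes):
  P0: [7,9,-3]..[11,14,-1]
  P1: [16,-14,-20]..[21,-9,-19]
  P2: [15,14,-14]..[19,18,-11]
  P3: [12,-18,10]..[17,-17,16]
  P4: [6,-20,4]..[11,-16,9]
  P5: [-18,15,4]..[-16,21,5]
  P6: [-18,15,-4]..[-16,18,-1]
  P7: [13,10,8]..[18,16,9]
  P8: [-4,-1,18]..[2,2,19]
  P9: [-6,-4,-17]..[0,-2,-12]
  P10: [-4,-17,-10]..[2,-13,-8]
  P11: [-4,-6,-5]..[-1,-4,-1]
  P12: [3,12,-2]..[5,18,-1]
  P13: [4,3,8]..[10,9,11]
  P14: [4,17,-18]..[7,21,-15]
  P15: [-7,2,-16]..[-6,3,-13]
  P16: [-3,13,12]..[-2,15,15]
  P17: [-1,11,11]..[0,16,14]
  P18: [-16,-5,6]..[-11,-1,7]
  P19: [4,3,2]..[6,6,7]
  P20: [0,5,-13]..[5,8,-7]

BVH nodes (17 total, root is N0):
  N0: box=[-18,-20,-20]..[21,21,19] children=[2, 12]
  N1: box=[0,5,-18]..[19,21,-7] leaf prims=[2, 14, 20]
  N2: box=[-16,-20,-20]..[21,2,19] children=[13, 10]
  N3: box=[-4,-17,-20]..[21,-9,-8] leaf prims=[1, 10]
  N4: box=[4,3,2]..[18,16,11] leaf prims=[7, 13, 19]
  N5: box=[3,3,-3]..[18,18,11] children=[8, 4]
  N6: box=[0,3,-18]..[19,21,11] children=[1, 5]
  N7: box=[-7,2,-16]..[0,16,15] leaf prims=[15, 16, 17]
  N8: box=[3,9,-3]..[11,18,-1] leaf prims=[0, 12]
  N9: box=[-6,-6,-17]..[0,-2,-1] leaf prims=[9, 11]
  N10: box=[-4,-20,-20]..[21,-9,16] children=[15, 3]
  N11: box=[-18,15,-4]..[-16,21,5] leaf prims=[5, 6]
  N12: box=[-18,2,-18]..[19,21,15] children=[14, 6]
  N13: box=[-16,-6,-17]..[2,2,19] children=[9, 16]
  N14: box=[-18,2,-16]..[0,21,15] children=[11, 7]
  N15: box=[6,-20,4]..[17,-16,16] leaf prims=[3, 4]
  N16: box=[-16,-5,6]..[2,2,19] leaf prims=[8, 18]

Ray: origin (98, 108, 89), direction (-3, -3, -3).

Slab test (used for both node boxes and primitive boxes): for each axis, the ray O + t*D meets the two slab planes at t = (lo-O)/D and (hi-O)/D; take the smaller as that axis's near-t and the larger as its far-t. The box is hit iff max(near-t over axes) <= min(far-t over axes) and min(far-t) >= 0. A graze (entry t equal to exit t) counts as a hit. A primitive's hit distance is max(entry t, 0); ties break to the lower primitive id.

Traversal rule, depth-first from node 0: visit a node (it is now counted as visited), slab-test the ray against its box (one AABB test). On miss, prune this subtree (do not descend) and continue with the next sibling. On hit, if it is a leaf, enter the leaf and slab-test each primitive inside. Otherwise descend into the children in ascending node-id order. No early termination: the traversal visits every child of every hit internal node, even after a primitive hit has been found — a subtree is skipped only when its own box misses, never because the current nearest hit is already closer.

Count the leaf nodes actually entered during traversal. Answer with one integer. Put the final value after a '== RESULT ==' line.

Walk:
N0 x:[77/3,116/3] y:[29,128/3] z:[70/3,109/3] -> hit [29,109/3], descend [2, 12]
  N2 x:[77/3,38] y:[106/3,128/3] z:[70/3,109/3] -> hit [106/3,109/3], descend [10, 13]
    N10 x:[77/3,34] y:[39,128/3] z:[73/3,109/3] -> miss, prune
    N13 x:[32,38] y:[106/3,38] z:[70/3,106/3] -> hit [106/3,106/3], descend [9, 16]
      N9 x:[98/3,104/3] y:[110/3,38] z:[30,106/3] -> miss, prune
      N16 x:[32,38] y:[106/3,113/3] z:[70/3,83/3] -> miss, prune
  N12 x:[79/3,116/3] y:[29,106/3] z:[74/3,107/3] -> hit [29,106/3], descend [6, 14]
    N6 x:[79/3,98/3] y:[29,35] z:[26,107/3] -> hit [29,98/3], descend [1, 5]
      N1 x:[79/3,98/3] y:[29,103/3] z:[32,107/3] -> hit [32,98/3] leaf, test {P2(miss), P14(miss), P20(miss)}
      N5 x:[80/3,95/3] y:[30,35] z:[26,92/3] -> hit [30,92/3], descend [4, 8]
        N4 x:[80/3,94/3] y:[92/3,35] z:[26,29] -> miss, prune
        N8 x:[29,95/3] y:[30,33] z:[30,92/3] -> hit [30,92/3] leaf, test {P0(miss), P12(miss)}
    N14 x:[98/3,116/3] y:[29,106/3] z:[74/3,35] -> hit [98/3,35], descend [7, 11]
      N7 x:[98/3,35] y:[92/3,106/3] z:[74/3,35] -> hit [98/3,35] leaf, test {P15@t=35, P16(miss), P17(miss)}
      N11 x:[38,116/3] y:[29,31] z:[28,31] -> miss, prune

Summary -> nodes [0, 2, 10, 13, 9, 16, 12, 6, 1, 5, 4, 8, 14, 7, 11]; box-tests=15; leaf-entries=3; first=P15

== RESULT ==
3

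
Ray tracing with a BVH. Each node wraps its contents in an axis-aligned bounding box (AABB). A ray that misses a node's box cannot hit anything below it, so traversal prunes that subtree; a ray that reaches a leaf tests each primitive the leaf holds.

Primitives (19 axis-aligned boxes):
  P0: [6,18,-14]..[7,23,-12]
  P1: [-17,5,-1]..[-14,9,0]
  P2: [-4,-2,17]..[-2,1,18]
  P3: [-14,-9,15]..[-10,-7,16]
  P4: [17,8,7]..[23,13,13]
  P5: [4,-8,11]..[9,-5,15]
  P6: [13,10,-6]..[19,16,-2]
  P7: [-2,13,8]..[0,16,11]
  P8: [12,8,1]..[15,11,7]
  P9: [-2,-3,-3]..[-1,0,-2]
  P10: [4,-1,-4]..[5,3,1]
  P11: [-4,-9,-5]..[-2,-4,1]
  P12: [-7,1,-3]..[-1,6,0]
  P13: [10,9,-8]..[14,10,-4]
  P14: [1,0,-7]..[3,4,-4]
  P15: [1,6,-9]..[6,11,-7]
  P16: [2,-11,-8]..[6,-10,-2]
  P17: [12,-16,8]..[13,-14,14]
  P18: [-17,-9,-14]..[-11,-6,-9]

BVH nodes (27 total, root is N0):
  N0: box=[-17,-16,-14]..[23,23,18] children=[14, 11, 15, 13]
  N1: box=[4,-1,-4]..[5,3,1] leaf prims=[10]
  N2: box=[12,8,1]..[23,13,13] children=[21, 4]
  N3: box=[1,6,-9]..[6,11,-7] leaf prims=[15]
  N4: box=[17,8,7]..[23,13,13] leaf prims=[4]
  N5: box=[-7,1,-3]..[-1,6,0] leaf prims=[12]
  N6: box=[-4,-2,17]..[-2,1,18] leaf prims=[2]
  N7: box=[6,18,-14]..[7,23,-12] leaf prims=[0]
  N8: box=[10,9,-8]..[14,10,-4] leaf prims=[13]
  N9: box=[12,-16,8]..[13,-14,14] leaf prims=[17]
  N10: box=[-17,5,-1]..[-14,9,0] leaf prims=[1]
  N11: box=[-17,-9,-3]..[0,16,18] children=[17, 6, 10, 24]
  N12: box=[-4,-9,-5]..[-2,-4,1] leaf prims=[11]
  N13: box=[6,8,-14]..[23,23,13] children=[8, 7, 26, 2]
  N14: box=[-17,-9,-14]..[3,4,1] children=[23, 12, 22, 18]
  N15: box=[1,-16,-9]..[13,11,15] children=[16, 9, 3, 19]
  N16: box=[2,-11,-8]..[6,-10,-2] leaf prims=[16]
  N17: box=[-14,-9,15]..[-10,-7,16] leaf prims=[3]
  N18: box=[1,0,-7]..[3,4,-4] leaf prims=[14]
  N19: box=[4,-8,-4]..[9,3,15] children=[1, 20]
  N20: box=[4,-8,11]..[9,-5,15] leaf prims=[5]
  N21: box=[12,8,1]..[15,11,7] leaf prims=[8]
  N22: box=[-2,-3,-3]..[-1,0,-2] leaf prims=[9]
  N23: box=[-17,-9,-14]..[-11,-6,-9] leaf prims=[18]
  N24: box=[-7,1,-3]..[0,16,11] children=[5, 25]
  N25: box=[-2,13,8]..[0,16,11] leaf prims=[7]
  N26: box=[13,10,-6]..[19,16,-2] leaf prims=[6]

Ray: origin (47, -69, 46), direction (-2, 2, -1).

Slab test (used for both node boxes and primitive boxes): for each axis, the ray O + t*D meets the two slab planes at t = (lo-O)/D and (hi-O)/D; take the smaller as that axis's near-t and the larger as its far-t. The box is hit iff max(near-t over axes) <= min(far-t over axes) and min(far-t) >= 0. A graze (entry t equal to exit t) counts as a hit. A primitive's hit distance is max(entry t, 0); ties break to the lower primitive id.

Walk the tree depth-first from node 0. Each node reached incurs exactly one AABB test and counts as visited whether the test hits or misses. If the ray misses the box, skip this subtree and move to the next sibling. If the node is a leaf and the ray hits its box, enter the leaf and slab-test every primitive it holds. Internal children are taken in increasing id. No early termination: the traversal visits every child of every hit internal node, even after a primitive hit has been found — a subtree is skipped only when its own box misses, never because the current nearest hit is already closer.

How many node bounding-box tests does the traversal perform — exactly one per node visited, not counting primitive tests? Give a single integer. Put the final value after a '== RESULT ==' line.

Walk:
N0 x:[12,32] y:[53/2,46] z:[28,60] -> hit [28,32], descend [11, 13, 14, 15]
  N11 x:[47/2,32] y:[30,85/2] z:[28,49] -> hit [30,32], descend [6, 10, 17, 24]
    N6 x:[49/2,51/2] y:[67/2,35] z:[28,29] -> miss, prune
    N10 x:[61/2,32] y:[37,39] z:[46,47] -> miss, prune
    N17 x:[57/2,61/2] y:[30,31] z:[30,31] -> hit [30,61/2] leaf, test {P3@t=30}
    N24 x:[47/2,27] y:[35,85/2] z:[35,49] -> miss, prune
  N13 x:[12,41/2] y:[77/2,46] z:[33,60] -> miss, prune
  N14 x:[22,32] y:[30,73/2] z:[45,60] -> miss, prune
  N15 x:[17,23] y:[53/2,40] z:[31,55] -> miss, prune

Visited [0, 11, 6, 10, 17, 24, 13, 14, 15]. Tests: 9 box, 1 leaf. Nearest: P3.

== RESULT ==
9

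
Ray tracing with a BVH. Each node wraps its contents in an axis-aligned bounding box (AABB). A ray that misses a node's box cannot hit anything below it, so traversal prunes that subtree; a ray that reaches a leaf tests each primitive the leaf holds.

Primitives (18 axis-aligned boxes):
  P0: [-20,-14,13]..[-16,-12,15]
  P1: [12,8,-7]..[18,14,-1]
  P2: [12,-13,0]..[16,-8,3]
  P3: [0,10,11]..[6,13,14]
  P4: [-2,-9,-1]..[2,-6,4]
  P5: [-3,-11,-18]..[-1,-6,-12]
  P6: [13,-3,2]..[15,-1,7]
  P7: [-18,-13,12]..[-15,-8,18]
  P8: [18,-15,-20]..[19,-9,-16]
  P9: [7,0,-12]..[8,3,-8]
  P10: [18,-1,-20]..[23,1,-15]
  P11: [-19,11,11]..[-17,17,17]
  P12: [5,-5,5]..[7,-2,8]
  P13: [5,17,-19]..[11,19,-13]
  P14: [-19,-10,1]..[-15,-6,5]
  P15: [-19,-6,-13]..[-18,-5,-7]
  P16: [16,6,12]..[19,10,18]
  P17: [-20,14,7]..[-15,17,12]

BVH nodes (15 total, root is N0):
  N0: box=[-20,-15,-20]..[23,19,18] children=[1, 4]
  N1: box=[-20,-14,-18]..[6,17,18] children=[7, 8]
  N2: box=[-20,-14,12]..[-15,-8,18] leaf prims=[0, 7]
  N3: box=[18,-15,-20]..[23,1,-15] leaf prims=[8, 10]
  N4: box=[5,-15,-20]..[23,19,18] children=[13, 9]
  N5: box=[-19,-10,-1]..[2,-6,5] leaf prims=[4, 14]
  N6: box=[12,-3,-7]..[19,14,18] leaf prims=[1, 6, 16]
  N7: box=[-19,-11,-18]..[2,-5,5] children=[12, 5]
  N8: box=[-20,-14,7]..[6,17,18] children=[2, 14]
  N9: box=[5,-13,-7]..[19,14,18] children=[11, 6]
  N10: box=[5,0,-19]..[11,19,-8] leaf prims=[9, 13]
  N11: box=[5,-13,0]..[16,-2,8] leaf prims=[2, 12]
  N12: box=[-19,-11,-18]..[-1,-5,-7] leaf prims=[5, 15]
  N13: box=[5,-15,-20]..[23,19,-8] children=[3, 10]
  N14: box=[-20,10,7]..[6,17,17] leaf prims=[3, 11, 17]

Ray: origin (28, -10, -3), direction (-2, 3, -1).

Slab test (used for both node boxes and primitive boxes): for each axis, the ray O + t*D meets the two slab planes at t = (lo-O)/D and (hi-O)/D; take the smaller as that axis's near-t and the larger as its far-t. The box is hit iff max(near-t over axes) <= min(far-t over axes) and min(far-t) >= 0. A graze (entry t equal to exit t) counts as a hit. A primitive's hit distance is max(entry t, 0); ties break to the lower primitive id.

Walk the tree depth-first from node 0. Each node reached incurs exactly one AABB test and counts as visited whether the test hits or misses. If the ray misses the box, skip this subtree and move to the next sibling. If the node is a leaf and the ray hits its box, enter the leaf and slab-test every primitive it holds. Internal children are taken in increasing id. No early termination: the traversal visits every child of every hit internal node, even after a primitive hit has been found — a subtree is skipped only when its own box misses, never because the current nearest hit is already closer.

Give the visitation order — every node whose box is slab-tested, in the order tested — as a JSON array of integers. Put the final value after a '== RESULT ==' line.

Traverse from the root:
N0 x:[5/2,24] y:[-5/3,29/3] z:[-21,17] -> hit [5/2,29/3], descend [1, 4]
  N1 x:[11,24] y:[-4/3,9] z:[-21,15] -> miss, prune
  N4 x:[5/2,23/2] y:[-5/3,29/3] z:[-21,17] -> hit [5/2,29/3], descend [9, 13]
    N9 x:[9/2,23/2] y:[-1,8] z:[-21,4] -> miss, prune
    N13 x:[5/2,23/2] y:[-5/3,29/3] z:[5,17] -> hit [5,29/3], descend [3, 10]
      N3 x:[5/2,5] y:[-5/3,11/3] z:[12,17] -> miss, prune
      N10 x:[17/2,23/2] y:[10/3,29/3] z:[5,16] -> hit [17/2,29/3] leaf, test {P9(miss), P13(miss)}

Visited [0, 1, 4, 9, 13, 3, 10]. Tests: 7 box, 1 leaf. Nearest: miss.

== RESULT ==
[0, 1, 4, 9, 13, 3, 10]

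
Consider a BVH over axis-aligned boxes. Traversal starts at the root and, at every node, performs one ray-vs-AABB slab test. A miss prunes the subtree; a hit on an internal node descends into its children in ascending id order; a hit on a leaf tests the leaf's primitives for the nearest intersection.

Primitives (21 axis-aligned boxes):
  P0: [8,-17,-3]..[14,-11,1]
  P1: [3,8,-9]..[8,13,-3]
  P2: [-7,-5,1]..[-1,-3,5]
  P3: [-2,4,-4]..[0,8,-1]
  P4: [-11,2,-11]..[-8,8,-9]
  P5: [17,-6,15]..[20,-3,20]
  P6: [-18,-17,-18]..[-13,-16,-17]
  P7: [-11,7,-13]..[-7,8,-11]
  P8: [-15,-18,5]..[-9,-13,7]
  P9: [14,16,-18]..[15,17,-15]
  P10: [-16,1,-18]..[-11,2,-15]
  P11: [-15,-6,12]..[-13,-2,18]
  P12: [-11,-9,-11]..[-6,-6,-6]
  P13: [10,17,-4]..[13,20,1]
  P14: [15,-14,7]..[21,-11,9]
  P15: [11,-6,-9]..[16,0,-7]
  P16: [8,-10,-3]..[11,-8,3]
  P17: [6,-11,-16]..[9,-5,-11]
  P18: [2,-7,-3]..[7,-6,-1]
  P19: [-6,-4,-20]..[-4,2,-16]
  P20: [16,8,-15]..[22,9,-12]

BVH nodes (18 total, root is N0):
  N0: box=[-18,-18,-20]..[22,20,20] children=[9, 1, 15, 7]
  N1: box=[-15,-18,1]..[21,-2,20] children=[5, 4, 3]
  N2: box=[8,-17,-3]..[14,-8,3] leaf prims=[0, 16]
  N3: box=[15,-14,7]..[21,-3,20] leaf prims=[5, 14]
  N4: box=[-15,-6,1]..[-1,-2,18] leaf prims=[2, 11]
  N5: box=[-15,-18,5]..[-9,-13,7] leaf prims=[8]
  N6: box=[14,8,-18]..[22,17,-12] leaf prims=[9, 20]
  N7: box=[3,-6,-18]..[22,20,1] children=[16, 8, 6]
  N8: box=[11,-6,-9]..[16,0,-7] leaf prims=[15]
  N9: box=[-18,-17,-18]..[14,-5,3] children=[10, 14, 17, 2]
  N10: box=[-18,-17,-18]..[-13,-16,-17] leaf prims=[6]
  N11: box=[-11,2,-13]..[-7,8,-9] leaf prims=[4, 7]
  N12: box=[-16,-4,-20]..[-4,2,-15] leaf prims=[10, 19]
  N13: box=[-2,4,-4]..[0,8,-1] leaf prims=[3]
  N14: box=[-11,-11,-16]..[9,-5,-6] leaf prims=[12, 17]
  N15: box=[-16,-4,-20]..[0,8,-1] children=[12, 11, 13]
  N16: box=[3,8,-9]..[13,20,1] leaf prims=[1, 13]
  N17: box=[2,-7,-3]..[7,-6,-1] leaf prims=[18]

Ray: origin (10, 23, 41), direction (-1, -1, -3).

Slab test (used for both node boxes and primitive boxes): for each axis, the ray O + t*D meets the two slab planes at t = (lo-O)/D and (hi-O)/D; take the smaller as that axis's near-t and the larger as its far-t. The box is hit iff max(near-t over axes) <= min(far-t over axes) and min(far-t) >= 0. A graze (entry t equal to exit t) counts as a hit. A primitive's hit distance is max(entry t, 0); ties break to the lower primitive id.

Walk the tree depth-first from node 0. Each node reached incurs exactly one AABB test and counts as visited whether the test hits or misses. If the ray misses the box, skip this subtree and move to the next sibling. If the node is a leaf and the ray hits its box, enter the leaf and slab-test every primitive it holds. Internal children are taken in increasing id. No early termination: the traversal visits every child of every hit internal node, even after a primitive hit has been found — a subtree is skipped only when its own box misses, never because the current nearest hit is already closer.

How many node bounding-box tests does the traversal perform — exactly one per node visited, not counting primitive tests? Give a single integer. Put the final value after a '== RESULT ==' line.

Walk:
N0 x:[-12,28] y:[3,41] z:[7,61/3] -> hit [7,61/3], descend [1, 7, 9, 15]
  N1 x:[-11,25] y:[25,41] z:[7,40/3] -> miss, prune
  N7 x:[-12,7] y:[3,29] z:[40/3,59/3] -> miss, prune
  N9 x:[-4,28] y:[28,40] z:[38/3,59/3] -> miss, prune
  N15 x:[10,26] y:[15,27] z:[14,61/3] -> hit [15,61/3], descend [11, 12, 13]
    N11 x:[17,21] y:[15,21] z:[50/3,18] -> hit [17,18] leaf, test {P4(miss), P7(miss)}
    N12 x:[14,26] y:[21,27] z:[56/3,61/3] -> miss, prune
    N13 x:[10,12] y:[15,19] z:[14,15] -> miss, prune

8 AABB tests over nodes [0, 1, 7, 9, 15, 11, 12, 13]; 1 leaf entered; closest miss.

== RESULT ==
8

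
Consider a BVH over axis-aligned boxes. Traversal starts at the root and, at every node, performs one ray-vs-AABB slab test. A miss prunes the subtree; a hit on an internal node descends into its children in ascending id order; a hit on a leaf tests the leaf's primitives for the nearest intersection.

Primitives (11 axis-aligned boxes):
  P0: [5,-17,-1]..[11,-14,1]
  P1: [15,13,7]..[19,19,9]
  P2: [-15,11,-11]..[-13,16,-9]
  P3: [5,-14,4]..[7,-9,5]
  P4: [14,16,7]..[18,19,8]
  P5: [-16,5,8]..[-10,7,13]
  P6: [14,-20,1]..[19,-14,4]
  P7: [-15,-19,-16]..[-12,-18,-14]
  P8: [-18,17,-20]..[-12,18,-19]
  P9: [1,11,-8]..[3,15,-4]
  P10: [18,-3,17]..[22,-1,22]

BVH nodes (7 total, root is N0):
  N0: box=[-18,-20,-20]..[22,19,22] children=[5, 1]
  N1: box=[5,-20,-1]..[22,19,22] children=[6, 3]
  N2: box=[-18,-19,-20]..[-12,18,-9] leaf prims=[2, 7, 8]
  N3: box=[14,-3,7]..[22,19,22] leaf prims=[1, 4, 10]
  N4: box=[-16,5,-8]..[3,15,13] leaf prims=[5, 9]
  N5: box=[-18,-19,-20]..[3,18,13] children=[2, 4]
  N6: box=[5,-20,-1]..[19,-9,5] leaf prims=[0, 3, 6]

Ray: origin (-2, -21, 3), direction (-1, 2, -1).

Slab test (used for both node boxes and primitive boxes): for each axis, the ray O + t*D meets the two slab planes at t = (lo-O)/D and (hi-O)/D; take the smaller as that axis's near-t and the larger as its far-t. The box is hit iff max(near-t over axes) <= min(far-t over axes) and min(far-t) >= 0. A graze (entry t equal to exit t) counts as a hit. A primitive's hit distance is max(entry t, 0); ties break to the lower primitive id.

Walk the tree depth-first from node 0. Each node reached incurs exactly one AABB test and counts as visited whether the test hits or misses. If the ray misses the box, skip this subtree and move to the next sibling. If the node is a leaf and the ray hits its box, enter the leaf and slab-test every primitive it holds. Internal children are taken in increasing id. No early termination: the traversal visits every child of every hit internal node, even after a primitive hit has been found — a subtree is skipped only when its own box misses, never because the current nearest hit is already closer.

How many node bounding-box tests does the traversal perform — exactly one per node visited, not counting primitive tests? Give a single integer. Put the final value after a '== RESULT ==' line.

Traverse from the root:
N0 x:[-24,16] y:[1/2,20] z:[-19,23] -> hit [1/2,16], descend [1, 5]
  N1 x:[-24,-7] y:[1/2,20] z:[-19,4] -> miss, prune
  N5 x:[-5,16] y:[1,39/2] z:[-10,23] -> hit [1,16], descend [2, 4]
    N2 x:[10,16] y:[1,39/2] z:[12,23] -> hit [12,16] leaf, test {P2(miss), P7(miss), P8(miss)}
    N4 x:[-5,14] y:[13,18] z:[-10,11] -> miss, prune

order=[0, 1, 5, 2, 4]  |boxes|=5  |leaves|=1  hit=miss

== RESULT ==
5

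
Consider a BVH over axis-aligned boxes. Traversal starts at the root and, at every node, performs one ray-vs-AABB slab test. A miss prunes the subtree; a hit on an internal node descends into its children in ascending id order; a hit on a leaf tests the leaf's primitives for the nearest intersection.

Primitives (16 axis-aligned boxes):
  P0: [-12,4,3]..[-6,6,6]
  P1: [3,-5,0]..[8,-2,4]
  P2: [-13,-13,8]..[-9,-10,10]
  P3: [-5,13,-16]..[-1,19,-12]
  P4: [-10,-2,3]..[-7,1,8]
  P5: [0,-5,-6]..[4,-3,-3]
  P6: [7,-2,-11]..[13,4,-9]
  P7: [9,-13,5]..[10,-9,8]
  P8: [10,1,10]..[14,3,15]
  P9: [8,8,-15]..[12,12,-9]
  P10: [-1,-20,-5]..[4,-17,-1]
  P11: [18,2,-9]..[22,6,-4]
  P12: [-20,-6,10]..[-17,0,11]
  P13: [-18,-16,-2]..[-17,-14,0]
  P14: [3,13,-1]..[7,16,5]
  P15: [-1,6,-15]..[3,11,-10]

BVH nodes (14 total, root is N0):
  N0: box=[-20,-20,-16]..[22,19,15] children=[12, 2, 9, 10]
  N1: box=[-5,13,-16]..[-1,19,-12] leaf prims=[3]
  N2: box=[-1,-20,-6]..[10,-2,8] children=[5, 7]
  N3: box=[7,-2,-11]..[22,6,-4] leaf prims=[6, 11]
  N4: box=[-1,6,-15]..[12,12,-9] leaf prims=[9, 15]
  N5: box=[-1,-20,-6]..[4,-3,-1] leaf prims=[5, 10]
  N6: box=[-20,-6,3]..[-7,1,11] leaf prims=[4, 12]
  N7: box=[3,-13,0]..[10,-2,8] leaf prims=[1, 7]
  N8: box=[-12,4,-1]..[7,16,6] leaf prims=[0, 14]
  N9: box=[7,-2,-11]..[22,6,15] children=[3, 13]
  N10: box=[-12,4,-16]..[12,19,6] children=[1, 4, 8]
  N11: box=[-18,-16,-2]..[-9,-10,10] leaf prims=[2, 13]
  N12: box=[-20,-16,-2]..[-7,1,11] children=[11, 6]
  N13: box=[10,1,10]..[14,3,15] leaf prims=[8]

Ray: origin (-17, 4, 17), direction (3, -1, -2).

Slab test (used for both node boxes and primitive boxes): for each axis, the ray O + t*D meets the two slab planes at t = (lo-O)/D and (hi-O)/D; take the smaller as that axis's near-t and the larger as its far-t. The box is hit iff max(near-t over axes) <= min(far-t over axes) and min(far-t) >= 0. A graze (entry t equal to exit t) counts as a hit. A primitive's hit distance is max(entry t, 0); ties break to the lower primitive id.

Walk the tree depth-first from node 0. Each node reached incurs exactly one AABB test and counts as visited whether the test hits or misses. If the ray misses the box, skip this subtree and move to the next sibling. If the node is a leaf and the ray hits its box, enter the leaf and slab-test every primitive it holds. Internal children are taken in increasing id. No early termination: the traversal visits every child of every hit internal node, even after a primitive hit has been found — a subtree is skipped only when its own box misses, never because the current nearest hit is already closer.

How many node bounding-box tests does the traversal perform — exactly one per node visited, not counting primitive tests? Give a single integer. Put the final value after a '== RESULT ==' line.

Traverse from the root:
N0 x:[-1,13] y:[-15,24] z:[1,33/2] -> hit [1,13], descend [2, 9, 10, 12]
  N2 x:[16/3,9] y:[6,24] z:[9/2,23/2] -> hit [6,9], descend [5, 7]
    N5 x:[16/3,7] y:[7,24] z:[9,23/2] -> miss, prune
    N7 x:[20/3,9] y:[6,17] z:[9/2,17/2] -> hit [20/3,17/2] leaf, test {P1@t=20/3, P7(miss)}
  N9 x:[8,13] y:[-2,6] z:[1,14] -> miss, prune
  N10 x:[5/3,29/3] y:[-15,0] z:[11/2,33/2] -> miss, prune
  N12 x:[-1,10/3] y:[3,20] z:[3,19/2] -> hit [3,10/3], descend [6, 11]
    N6 x:[-1,10/3] y:[3,10] z:[3,7] -> hit [3,10/3] leaf, test {P4(miss), P12(miss)}
    N11 x:[-1/3,8/3] y:[14,20] z:[7/2,19/2] -> miss, prune

Summary -> nodes [0, 2, 5, 7, 9, 10, 12, 6, 11]; box-tests=9; leaf-entries=2; first=P1

== RESULT ==
9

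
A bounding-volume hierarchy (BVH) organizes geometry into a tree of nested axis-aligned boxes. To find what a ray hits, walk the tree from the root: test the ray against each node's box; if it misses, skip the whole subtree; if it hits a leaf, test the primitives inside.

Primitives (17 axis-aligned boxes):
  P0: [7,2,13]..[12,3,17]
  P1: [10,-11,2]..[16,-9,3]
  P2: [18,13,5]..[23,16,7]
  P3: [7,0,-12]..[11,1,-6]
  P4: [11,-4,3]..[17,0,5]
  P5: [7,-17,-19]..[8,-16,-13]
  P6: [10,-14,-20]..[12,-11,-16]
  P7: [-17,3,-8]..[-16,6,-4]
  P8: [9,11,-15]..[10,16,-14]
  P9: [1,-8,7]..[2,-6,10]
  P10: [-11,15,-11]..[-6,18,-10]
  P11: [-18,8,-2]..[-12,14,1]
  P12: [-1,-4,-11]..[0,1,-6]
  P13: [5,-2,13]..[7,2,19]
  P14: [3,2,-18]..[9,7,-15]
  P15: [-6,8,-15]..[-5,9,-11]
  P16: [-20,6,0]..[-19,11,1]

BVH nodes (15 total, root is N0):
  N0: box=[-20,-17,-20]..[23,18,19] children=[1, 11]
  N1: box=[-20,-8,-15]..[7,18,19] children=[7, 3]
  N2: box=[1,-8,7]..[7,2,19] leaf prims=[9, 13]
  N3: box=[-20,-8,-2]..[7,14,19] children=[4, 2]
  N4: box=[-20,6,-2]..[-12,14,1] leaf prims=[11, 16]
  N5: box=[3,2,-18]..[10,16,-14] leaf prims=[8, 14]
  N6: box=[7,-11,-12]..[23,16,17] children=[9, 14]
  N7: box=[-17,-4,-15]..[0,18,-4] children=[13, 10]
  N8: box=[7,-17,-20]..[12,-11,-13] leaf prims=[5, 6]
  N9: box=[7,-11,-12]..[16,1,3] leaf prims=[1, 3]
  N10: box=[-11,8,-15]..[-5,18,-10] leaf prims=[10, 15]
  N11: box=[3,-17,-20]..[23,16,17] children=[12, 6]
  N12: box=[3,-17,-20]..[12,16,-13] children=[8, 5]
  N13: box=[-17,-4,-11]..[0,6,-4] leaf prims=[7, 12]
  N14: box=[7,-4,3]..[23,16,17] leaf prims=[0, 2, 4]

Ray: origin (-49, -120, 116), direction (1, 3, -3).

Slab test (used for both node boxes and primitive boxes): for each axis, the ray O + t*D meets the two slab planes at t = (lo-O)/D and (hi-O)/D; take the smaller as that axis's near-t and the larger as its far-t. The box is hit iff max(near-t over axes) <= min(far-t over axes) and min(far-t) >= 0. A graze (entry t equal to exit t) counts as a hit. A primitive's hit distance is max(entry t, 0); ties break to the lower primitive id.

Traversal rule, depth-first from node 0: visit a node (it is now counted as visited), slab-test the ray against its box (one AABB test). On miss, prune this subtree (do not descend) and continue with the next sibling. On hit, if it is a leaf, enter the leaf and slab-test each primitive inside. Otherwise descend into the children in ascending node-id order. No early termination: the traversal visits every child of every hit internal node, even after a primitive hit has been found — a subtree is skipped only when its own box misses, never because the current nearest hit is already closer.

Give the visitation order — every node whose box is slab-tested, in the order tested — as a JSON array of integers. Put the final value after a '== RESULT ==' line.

Walk:
N0 x:[29,72] y:[103/3,46] z:[97/3,136/3] -> hit [103/3,136/3], descend [1, 11]
  N1 x:[29,56] y:[112/3,46] z:[97/3,131/3] -> hit [112/3,131/3], descend [3, 7]
    N3 x:[29,56] y:[112/3,134/3] z:[97/3,118/3] -> hit [112/3,118/3], descend [2, 4]
      N2 x:[50,56] y:[112/3,122/3] z:[97/3,109/3] -> miss, prune
      N4 x:[29,37] y:[42,134/3] z:[115/3,118/3] -> miss, prune
    N7 x:[32,49] y:[116/3,46] z:[40,131/3] -> hit [40,131/3], descend [10, 13]
      N10 x:[38,44] y:[128/3,46] z:[42,131/3] -> hit [128/3,131/3] leaf, test {P10(miss), P15@t=43}
      N13 x:[32,49] y:[116/3,42] z:[40,127/3] -> hit [40,42] leaf, test {P7(miss), P12(miss)}
  N11 x:[52,72] y:[103/3,136/3] z:[33,136/3] -> miss, prune

Visited [0, 1, 3, 2, 4, 7, 10, 13, 11]. Tests: 9 box, 2 leaf. Nearest: P15.

== RESULT ==
[0, 1, 3, 2, 4, 7, 10, 13, 11]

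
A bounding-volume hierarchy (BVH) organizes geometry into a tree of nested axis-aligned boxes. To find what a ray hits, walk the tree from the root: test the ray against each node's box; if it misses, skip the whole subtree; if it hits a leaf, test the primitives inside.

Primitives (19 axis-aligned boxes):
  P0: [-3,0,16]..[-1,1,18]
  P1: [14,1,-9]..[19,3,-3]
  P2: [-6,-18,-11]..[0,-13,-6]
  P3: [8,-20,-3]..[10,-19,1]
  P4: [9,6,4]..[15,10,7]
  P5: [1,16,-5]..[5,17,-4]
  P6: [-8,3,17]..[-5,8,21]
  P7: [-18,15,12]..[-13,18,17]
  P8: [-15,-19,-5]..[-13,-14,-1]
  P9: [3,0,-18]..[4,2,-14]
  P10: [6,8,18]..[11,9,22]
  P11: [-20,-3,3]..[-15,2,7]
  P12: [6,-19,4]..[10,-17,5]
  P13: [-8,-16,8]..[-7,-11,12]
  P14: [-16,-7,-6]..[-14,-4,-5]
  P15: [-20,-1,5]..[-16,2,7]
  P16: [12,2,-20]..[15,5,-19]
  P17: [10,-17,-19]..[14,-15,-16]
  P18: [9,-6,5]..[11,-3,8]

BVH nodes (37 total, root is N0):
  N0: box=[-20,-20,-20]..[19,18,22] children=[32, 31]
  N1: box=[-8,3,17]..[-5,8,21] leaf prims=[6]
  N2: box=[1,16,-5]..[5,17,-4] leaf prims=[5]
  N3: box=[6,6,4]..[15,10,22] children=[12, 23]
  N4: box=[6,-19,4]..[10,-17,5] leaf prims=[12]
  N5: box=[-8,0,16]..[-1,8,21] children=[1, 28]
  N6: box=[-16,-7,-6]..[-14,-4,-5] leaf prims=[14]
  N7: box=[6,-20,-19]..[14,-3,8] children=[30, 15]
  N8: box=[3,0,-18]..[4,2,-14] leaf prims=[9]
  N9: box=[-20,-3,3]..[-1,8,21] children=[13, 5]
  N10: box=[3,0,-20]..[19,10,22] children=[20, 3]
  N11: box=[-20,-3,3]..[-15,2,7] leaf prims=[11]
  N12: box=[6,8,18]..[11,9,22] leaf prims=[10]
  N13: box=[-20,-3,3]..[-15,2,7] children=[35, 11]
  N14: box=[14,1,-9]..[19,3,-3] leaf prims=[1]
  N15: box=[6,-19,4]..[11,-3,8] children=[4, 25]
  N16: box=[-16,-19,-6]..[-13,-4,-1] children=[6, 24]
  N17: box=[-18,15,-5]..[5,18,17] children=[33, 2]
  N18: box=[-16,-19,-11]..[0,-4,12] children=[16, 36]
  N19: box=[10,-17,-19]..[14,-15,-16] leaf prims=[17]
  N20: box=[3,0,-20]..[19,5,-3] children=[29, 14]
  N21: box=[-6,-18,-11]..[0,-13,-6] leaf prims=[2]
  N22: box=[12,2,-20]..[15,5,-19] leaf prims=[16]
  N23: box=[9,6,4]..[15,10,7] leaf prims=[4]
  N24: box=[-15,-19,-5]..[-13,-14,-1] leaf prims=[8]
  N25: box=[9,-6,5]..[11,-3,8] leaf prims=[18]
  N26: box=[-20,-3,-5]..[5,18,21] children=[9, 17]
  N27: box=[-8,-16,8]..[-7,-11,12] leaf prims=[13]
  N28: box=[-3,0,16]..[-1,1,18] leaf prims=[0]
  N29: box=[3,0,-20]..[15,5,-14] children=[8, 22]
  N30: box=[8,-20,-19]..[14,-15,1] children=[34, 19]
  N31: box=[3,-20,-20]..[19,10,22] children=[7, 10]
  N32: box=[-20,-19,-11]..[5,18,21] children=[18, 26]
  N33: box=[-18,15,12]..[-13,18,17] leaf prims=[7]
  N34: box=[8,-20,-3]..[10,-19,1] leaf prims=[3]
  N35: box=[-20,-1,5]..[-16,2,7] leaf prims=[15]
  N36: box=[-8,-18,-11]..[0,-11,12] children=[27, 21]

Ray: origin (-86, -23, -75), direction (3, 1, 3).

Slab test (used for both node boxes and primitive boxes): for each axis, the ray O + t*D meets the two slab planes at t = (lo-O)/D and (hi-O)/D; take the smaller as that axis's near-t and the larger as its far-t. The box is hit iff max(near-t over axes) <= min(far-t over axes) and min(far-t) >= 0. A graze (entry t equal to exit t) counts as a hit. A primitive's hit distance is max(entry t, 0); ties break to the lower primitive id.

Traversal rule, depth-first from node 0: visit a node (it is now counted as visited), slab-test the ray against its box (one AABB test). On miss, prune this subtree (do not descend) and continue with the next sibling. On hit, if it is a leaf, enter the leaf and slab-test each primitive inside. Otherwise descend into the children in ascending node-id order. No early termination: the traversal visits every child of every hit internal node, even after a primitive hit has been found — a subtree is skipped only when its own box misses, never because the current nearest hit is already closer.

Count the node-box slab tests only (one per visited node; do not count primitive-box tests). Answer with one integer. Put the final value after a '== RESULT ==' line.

Walk:
N0 x:[22,35] y:[3,41] z:[55/3,97/3] -> hit [22,97/3], descend [31, 32]
  N31 x:[89/3,35] y:[3,33] z:[55/3,97/3] -> hit [89/3,97/3], descend [7, 10]
    N7 x:[92/3,100/3] y:[3,20] z:[56/3,83/3] -> miss, prune
    N10 x:[89/3,35] y:[23,33] z:[55/3,97/3] -> hit [89/3,97/3], descend [3, 20]
      N3 x:[92/3,101/3] y:[29,33] z:[79/3,97/3] -> hit [92/3,97/3], descend [12, 23]
        N12 x:[92/3,97/3] y:[31,32] z:[31,97/3] -> hit [31,32] leaf, test {P10@t=31}
        N23 x:[95/3,101/3] y:[29,33] z:[79/3,82/3] -> miss, prune
      N20 x:[89/3,35] y:[23,28] z:[55/3,24] -> miss, prune
  N32 x:[22,91/3] y:[4,41] z:[64/3,32] -> hit [22,91/3], descend [18, 26]
    N18 x:[70/3,86/3] y:[4,19] z:[64/3,29] -> miss, prune
    N26 x:[22,91/3] y:[20,41] z:[70/3,32] -> hit [70/3,91/3], descend [9, 17]
      N9 x:[22,85/3] y:[20,31] z:[26,32] -> hit [26,85/3], descend [5, 13]
        N5 x:[26,85/3] y:[23,31] z:[91/3,32] -> miss, prune
        N13 x:[22,71/3] y:[20,25] z:[26,82/3] -> miss, prune
      N17 x:[68/3,91/3] y:[38,41] z:[70/3,92/3] -> miss, prune

Visited [0, 31, 7, 10, 3, 12, 23, 20, 32, 18, 26, 9, 5, 13, 17]. Tests: 15 box, 1 leaf. Nearest: P10.

== RESULT ==
15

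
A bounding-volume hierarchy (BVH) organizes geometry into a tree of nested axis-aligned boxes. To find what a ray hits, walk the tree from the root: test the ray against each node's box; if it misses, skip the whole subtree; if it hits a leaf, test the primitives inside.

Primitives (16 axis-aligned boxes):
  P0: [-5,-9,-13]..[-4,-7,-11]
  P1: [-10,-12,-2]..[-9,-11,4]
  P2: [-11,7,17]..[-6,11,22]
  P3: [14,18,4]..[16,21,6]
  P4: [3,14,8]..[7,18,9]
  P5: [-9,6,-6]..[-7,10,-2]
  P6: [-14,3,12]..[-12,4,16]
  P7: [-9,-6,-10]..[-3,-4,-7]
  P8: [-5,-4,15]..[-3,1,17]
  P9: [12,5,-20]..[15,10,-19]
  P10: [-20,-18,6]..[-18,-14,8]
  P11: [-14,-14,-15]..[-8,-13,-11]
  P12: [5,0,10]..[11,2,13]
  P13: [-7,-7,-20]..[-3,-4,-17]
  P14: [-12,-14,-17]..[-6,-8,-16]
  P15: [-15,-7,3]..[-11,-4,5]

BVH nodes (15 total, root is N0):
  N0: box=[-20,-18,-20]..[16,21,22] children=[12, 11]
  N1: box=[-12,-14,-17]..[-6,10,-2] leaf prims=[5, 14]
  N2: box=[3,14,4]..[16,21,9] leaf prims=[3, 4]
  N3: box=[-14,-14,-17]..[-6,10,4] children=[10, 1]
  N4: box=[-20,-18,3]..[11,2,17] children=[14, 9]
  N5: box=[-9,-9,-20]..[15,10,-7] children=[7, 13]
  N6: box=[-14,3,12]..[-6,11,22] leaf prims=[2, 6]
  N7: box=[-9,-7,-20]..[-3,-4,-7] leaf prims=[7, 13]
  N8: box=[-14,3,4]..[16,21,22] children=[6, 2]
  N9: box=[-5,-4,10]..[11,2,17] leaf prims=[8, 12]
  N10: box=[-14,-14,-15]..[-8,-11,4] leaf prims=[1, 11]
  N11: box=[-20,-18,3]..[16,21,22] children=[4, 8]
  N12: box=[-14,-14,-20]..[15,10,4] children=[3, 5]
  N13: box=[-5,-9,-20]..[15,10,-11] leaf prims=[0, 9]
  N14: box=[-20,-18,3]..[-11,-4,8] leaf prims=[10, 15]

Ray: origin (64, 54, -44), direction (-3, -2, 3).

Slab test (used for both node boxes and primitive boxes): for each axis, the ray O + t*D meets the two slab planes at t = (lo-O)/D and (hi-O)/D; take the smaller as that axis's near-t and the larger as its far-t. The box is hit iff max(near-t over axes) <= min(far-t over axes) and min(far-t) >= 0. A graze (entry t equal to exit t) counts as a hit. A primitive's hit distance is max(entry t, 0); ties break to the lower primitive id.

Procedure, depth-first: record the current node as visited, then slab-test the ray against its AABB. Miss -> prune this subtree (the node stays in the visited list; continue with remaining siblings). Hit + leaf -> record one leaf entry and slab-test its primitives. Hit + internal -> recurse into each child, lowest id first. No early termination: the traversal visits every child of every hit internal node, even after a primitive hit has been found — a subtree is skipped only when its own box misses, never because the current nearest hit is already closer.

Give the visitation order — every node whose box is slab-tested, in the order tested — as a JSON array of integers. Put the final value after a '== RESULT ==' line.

Walk:
N0 x:[16,28] y:[33/2,36] z:[8,22] -> hit [33/2,22], descend [11, 12]
  N11 x:[16,28] y:[33/2,36] z:[47/3,22] -> hit [33/2,22], descend [4, 8]
    N4 x:[53/3,28] y:[26,36] z:[47/3,61/3] -> miss, prune
    N8 x:[16,26] y:[33/2,51/2] z:[16,22] -> hit [33/2,22], descend [2, 6]
      N2 x:[16,61/3] y:[33/2,20] z:[16,53/3] -> hit [33/2,53/3] leaf, test {P3@t=33/2, P4(miss)}
      N6 x:[70/3,26] y:[43/2,51/2] z:[56/3,22] -> miss, prune
  N12 x:[49/3,26] y:[22,34] z:[8,16] -> miss, prune

Summary -> nodes [0, 11, 4, 8, 2, 6, 12]; box-tests=7; leaf-entries=1; first=P3

== RESULT ==
[0, 11, 4, 8, 2, 6, 12]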